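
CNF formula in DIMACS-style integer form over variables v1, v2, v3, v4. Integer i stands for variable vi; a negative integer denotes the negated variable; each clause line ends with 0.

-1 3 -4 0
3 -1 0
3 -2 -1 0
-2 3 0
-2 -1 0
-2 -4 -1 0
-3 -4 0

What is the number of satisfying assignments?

5

Satisfying assignments:
  v1=0 v2=0 v3=0 v4=0
  v1=0 v2=0 v3=0 v4=1
  v1=0 v2=0 v3=1 v4=0
  v1=0 v2=1 v3=1 v4=0
  v1=1 v2=0 v3=1 v4=0
That's 5 in total.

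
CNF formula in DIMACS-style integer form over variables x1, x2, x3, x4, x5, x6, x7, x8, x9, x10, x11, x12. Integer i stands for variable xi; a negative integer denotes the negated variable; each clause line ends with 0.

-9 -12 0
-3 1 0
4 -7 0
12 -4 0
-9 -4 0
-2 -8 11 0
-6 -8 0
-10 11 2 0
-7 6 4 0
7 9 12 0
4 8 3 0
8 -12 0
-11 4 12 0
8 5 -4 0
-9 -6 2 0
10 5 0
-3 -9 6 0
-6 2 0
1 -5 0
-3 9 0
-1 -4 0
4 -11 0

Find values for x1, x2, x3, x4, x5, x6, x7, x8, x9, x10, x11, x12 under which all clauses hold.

x1=1, x2=1, x3=1, x4=0, x5=1, x6=1, x7=0, x8=0, x9=1, x10=1, x11=0, x12=0

Set x1 = True and propagate.
  then x4 is forced to False.
  then x7 is forced to False.
  then x11 is forced to False.
Set x2 = True and propagate.
  then x8 is forced to False.
  then x3 is forced to True.
  then x12 is forced to False.
  then x9 is forced to True.
  then x6 is forced to True.
Set x5 = True and propagate.
x10 is now unconstrained; take x10 = True.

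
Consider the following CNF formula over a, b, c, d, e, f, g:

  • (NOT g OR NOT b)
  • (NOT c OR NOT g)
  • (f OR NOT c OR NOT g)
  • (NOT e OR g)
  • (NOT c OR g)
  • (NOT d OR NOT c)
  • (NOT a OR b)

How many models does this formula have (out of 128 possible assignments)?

Case analysis on g and c:
  g=1, c=1: a clause becomes empty — 0.
  g=1, c=0: forces a=0; b=0; d, e, f free → 2^3 = 8.
  g=0, c=1: a clause becomes empty — 0.
  g=0, c=0: d, f free; 3 ways for (a,b,e) × 2^2 = 12.
Total: 0 + 8 + 0 + 12 = 20.

20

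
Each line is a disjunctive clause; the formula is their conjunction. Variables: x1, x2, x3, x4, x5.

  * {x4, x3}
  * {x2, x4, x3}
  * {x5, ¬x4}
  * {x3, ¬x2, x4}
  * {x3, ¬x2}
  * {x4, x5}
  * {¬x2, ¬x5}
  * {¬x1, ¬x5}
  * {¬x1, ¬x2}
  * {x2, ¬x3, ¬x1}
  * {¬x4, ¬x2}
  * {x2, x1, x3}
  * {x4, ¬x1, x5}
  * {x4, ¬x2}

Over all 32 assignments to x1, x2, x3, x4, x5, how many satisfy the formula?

2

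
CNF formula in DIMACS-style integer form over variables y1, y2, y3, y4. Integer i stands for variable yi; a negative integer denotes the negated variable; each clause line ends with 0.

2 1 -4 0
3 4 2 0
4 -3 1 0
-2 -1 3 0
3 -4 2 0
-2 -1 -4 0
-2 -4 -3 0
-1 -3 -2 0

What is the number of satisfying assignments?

The models are:
  y1=0 y2=1 y3=0 y4=0
  y1=0 y2=1 y3=0 y4=1
  y1=1 y2=0 y3=1 y4=0
  y1=1 y2=0 y3=1 y4=1
Count: 4.

4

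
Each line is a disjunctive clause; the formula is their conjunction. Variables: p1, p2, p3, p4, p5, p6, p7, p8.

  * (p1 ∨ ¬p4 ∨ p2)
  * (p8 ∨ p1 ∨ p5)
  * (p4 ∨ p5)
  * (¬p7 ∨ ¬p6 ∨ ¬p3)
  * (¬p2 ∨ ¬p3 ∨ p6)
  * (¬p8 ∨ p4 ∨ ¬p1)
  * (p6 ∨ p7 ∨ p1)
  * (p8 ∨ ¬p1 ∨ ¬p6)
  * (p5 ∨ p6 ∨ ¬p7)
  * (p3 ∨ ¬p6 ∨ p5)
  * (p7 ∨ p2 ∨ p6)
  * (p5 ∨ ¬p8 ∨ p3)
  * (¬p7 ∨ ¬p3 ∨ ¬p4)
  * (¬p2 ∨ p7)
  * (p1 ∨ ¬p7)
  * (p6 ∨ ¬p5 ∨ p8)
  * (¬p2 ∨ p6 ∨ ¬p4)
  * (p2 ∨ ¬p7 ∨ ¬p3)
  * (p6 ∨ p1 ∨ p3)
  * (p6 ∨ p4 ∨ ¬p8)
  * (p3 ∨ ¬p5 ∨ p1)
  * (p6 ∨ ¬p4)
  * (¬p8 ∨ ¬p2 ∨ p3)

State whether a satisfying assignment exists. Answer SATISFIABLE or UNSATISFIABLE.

SATISFIABLE

Set p1 = True and propagate.
Set p2 = False and propagate.
Try p3 = False.
The remaining clauses are satisfied by p4 = True, p5 = True, p6 = True, p7 = True, p8 = True.
Every clause has at least one true literal under this assignment.
So p1=True, p2=False, p3=False, p4=True, p5=True, p6=True, p7=True, p8=True is a satisfying assignment.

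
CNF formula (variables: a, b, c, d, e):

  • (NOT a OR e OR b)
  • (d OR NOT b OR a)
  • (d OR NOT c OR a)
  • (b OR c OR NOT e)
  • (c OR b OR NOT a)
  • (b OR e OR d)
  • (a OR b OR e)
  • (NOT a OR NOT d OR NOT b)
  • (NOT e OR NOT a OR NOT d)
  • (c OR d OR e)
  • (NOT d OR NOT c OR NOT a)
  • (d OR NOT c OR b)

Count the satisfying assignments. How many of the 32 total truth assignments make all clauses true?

8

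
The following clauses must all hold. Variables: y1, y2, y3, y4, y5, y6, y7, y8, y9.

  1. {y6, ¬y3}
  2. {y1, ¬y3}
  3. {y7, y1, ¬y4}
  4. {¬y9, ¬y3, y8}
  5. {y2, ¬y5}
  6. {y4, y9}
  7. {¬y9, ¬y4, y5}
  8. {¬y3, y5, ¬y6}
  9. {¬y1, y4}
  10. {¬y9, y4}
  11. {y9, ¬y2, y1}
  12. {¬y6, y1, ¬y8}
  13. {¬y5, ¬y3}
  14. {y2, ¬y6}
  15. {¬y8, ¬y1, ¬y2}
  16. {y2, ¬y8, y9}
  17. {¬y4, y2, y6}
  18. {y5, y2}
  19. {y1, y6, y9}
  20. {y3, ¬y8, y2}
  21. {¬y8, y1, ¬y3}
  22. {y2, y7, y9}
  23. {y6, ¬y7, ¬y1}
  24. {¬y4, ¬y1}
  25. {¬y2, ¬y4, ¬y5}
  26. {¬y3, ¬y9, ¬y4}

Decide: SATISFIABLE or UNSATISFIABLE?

y1 = True:
  propagation gives y4=True; an empty clause results — contradiction.
y1 = False:
  y2 = True:
    propagation gives y9=True, y4=True, y7=True, y5=True; an empty clause results — contradiction.
  y2 = False:
    propagation gives y5=False; an empty clause results — contradiction.
Every branch closes, so no satisfying assignment exists.

UNSATISFIABLE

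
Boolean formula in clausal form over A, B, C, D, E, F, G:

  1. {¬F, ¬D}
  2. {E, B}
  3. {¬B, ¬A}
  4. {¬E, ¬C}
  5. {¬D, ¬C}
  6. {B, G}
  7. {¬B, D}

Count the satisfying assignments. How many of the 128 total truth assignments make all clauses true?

Split on B, then D.
  B=T, D=T: remaining (A,C,E,F,G) ∈ {(F,F,F,F,F); (F,F,F,F,T); (F,F,T,F,F); (F,F,T,F,T)} — 4.
  B=T, D=F: a clause becomes empty — 0.
  B=F, D=T: remaining (A,C,E,F,G) ∈ {(F,F,T,F,T); (T,F,T,F,T)} — 2.
  B=F, D=F: remaining (A,C,E,F,G) ∈ {(F,F,T,F,T); (F,F,T,T,T); (T,F,T,F,T); (T,F,T,T,T)} — 4.
Total: 4 + 0 + 2 + 4 = 10.

10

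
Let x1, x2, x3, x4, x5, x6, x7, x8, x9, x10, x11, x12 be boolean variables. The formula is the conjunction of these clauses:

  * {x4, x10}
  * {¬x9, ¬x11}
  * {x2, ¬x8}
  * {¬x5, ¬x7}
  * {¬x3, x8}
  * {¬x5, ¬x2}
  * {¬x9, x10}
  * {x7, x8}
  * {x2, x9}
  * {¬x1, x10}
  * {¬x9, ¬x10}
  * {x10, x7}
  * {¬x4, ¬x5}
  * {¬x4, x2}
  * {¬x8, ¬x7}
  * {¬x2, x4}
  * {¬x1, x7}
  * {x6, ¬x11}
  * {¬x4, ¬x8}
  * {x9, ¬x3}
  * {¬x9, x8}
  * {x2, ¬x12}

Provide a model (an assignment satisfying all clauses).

x1=True, x2=True, x3=False, x4=True, x5=False, x6=True, x7=True, x8=False, x9=False, x10=True, x11=True, x12=False

Check each clause:
  1. {x10, x4} — x10 is true.
  2. {¬x9, ¬x11} — ¬x9 is true.
  3. {x2, ¬x8} — ¬x8 is true.
  4. {¬x5, ¬x7} — ¬x5 is true.
  5. {¬x3, x8} — ¬x3 is true.
  6. {¬x2, ¬x5} — ¬x5 is true.
  7. {¬x9, x10} — x10 is true.
  8. {x8, x7} — x7 is true.
  9. {x2, x9} — x2 is true.
  10. {x10, ¬x1} — x10 is true.
  11. {¬x9, ¬x10} — ¬x9 is true.
  12. {x7, x10} — x10 is true.
  13. {¬x4, ¬x5} — ¬x5 is true.
  14. {¬x4, x2} — x2 is true.
  15. {¬x7, ¬x8} — ¬x8 is true.
  16. {¬x2, x4} — x4 is true.
  17. {x7, ¬x1} — x7 is true.
  18. {¬x11, x6} — x6 is true.
  19. {¬x4, ¬x8} — ¬x8 is true.
  20. {¬x3, x9} — ¬x3 is true.
  21. {x8, ¬x9} — ¬x9 is true.
  22. {¬x12, x2} — x2 is true.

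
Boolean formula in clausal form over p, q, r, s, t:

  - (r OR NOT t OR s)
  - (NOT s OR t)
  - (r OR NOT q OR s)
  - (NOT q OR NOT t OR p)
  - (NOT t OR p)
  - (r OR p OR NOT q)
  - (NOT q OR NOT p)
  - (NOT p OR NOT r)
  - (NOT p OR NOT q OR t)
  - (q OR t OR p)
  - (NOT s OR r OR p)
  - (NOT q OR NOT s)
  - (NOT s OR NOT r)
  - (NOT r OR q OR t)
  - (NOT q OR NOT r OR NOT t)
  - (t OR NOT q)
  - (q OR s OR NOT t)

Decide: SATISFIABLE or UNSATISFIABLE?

SATISFIABLE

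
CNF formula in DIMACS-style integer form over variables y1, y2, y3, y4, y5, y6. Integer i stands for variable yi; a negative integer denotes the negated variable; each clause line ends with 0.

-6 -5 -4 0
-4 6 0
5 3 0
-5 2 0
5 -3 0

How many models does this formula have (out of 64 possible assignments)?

8

Split on y5, then y3.
  y5=1, y3=1: remaining (y1,y2,y4,y6) ∈ {(0,1,0,0); (0,1,0,1); (1,1,0,0); (1,1,0,1)} — 4.
  y5=1, y3=0: remaining (y1,y2,y4,y6) ∈ {(0,1,0,0); (0,1,0,1); (1,1,0,0); (1,1,0,1)} — 4.
  y5=0, y3=1: a clause becomes empty — 0.
  y5=0, y3=0: a clause becomes empty — 0.
Total: 4 + 4 + 0 + 0 = 8.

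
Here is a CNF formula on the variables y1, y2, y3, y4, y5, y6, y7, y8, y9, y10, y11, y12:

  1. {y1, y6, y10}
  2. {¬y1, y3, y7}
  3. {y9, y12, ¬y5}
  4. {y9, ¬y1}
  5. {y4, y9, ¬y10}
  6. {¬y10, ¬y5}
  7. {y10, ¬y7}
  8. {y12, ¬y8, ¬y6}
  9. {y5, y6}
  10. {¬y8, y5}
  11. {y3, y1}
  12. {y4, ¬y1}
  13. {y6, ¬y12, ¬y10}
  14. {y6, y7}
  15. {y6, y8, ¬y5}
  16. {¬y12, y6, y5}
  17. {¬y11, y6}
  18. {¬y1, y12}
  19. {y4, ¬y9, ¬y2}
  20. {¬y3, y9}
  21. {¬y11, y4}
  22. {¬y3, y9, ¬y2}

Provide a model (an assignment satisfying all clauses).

y4 occurs only positively in the remaining clauses — set y4 = True.
y11 occurs only negated in the remaining clauses — set y11 = False.
Try y1 = False.
  then y3 is forced to True.
  then y9 is forced to True.
Set y5 = False and propagate.
  then y6 is forced to True.
  then y8 is forced to False.
Branch on y7: take y7 = True.
  then y10 is forced to True.
y2, y12 are now unconstrained; take y2 = True, y12 = False.
Every clause has at least one true literal under this assignment.

y1=F, y2=T, y3=T, y4=T, y5=F, y6=T, y7=T, y8=F, y9=T, y10=T, y11=F, y12=F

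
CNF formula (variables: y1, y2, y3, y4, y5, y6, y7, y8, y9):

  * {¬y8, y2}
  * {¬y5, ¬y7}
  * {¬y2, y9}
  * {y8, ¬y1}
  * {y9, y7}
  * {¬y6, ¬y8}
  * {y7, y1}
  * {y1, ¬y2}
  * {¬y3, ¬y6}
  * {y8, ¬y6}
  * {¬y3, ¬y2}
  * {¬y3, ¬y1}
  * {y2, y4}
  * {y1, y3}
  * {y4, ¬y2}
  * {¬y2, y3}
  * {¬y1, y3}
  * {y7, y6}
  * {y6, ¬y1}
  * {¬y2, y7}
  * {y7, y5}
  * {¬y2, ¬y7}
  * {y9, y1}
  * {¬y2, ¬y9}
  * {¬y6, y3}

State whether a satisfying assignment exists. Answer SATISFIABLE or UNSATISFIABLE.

SATISFIABLE

y4 occurs only positively in the remaining clauses — set y4 = True.
Try y1 = False.
  then y7 is forced to True.
  then y5 is forced to False.
  then y2 is forced to False.
  then y8 is forced to False.
  then y6 is forced to False.
  then y3 is forced to True.
  then y9 is forced to True.
So y1=False, y2=False, y3=True, y4=True, y5=False, y6=False, y7=True, y8=False, y9=True is a satisfying assignment.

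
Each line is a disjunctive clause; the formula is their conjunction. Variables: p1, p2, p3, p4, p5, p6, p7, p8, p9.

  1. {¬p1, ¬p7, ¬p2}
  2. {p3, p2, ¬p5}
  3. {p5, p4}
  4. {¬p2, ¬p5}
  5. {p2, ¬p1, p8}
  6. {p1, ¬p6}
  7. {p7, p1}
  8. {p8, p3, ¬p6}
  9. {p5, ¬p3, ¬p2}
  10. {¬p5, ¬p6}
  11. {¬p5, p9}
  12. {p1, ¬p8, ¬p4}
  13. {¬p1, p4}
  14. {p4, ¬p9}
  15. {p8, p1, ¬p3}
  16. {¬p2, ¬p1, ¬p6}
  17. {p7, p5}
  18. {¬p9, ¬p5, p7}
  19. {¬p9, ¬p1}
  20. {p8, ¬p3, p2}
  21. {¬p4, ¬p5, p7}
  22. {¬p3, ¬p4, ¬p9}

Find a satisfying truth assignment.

p1 = True  p2 = False  p3 = False  p4 = True  p5 = False  p6 = True  p7 = True  p8 = True  p9 = False

Check each clause:
  1. {¬p1, ¬p2, ¬p7} — ¬p2 is true.
  2. {¬p5, p3, p2} — ¬p5 is true.
  3. {p5, p4} — p4 is true.
  4. {¬p2, ¬p5} — ¬p5 is true.
  5. {p8, ¬p1, p2} — p8 is true.
  6. {p1, ¬p6} — p1 is true.
  7. {p7, p1} — p1 is true.
  8. {p8, p3, ¬p6} — p8 is true.
  9. {¬p2, ¬p3, p5} — ¬p3 is true.
  10. {¬p5, ¬p6} — ¬p5 is true.
  11. {p9, ¬p5} — ¬p5 is true.
  12. {¬p4, p1, ¬p8} — p1 is true.
  13. {p4, ¬p1} — p4 is true.
  14. {¬p9, p4} — p4 is true.
  15. {¬p3, p1, p8} — p8 is true.
  16. {¬p2, ¬p6, ¬p1} — ¬p2 is true.
  17. {p7, p5} — p7 is true.
  18. {¬p5, ¬p9, p7} — ¬p5 is true.
  19. {¬p9, ¬p1} — ¬p9 is true.
  20. {p8, p2, ¬p3} — p8 is true.
  21. {p7, ¬p5, ¬p4} — ¬p5 is true.
  22. {¬p3, ¬p4, ¬p9} — ¬p3 is true.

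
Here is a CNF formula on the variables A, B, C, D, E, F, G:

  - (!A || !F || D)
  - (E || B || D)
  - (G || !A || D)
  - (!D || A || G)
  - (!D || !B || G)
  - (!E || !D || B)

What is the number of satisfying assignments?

Case analysis on D and A:
  D=T, A=T: C, F free; 4 ways for (B,E,G) × 2^2 = 16.
  D=T, A=F: C, F free; 3 ways for (B,E,G) × 2^2 = 12.
  D=F, A=T: C free; 3 ways for (B,E,F,G) × 2^1 = 6.
  D=F, A=F: C, F, G free; 3 ways for (B,E) × 2^3 = 24.
Total: 16 + 12 + 6 + 24 = 58.

58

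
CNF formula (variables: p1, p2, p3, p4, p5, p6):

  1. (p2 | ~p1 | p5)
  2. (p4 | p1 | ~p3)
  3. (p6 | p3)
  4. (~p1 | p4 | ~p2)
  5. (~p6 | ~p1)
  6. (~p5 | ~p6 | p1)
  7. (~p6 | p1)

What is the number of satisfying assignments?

8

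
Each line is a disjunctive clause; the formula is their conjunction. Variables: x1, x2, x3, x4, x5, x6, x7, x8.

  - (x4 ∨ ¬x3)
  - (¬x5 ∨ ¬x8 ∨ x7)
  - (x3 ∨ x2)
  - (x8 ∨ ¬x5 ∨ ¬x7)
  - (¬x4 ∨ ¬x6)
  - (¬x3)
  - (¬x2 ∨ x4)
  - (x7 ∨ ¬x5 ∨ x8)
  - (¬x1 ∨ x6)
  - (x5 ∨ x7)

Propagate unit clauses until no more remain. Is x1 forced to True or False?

False

(¬x3) stands alone — x3 = False.
(x2 ∨ x3): since x3 = False, the clause reduces to (x2). x2 = True.
(x4 ∨ ¬x2) with x2 = True leaves only x4, so x4 = True.
In (¬x4 ∨ ¬x6), ¬x4 is now false; ¬x6 must hold, so x6 = False.
From (x6 ∨ ¬x1) and x6 = False: x1 = False.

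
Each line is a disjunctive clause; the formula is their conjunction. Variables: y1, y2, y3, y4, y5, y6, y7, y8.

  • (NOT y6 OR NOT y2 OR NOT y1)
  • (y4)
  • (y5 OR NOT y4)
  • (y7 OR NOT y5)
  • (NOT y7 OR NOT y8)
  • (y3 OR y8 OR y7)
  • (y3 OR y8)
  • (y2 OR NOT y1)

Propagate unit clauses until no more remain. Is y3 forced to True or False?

True

(y4) is a unit clause: y4 = True.
(NOT y4 OR y5) with y4 = True leaves only y5, so y5 = True.
In (y7 OR NOT y5), NOT y5 is now false; y7 must hold, so y7 = True.
From (NOT y8 OR NOT y7) and y7 = True: y8 = False.
(y8 OR y3) with y8 = False leaves only y3, so y3 = True.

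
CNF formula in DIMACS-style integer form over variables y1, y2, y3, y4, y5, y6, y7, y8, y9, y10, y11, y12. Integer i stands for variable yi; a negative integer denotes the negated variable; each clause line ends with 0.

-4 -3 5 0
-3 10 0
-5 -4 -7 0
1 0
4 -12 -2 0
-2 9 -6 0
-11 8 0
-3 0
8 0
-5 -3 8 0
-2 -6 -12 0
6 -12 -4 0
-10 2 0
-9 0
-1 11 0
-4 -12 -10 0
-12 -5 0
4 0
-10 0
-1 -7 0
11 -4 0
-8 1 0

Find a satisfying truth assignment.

(y1) is a unit clause, so y1 = True.
(!y3) is a unit clause, so y3 = False.
(y8) is a unit clause, so y8 = True.
The clause (!y9) is unit: y9 must be False.
Unit propagation: (y11) forces y11 = True.
(y4) is a unit clause, so y4 = True.
(!y10) is a unit clause, so y10 = False.
Unit propagation: (!y7) forces y7 = False.
y2 occurs only negated in the remaining clauses — set y2 = False.
Pure literal: y5 appears only negated; assign y5 = False.
Set y6 = True and propagate.
y12 is now unconstrained; take y12 = True.

y1=1, y2=0, y3=0, y4=1, y5=0, y6=1, y7=0, y8=1, y9=0, y10=0, y11=1, y12=1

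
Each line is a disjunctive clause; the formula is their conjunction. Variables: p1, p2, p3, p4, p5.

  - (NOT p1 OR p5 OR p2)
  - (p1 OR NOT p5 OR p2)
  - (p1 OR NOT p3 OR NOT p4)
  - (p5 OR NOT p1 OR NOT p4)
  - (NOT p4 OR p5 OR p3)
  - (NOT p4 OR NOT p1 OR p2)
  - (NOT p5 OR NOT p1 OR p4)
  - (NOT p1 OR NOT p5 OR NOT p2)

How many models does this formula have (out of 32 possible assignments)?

9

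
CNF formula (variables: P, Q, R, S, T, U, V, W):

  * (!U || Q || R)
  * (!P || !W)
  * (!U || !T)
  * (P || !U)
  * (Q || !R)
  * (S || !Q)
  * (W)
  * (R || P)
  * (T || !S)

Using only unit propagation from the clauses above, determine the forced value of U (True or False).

Unit clause (W) sets W = True.
(!P || !W): since W = True, the clause reduces to (!P). P = False.
From (!U || P) and P = False: U = False.

False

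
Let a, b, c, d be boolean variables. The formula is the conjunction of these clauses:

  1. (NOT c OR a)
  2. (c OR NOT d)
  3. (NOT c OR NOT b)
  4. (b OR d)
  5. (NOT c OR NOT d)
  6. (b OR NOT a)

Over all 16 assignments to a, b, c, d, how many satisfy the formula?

The models are:
  a=F b=T c=F d=F
  a=T b=T c=F d=F
Count: 2.

2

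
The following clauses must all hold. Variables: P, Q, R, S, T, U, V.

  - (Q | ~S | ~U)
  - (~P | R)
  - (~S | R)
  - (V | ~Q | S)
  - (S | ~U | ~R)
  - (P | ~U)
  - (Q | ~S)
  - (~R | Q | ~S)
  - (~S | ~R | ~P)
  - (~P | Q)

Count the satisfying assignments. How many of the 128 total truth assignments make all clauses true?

Split on S, then Q.
  S=T, Q=T: remaining (P,R,T,U,V) ∈ {(F,T,F,F,F); (F,T,F,F,T); (F,T,T,F,F); (F,T,T,F,T)} — 4.
  S=T, Q=F: a clause becomes empty — 0.
  S=F, Q=T: T free; 3 ways for (P,R,U,V) × 2^1 = 6.
  S=F, Q=F: forces P=F; U=F; R, T, V free → 2^3 = 8.
Total: 4 + 0 + 6 + 8 = 18.

18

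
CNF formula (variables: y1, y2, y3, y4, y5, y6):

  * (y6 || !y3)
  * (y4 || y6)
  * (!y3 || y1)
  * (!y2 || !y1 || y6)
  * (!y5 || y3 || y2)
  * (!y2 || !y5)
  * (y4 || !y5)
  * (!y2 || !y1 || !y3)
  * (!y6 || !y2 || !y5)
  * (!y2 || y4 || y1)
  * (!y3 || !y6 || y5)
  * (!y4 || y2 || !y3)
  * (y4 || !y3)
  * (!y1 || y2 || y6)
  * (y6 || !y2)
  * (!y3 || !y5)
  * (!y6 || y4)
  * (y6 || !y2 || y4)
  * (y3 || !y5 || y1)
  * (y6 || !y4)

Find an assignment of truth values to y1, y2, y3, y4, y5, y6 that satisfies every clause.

Set y1 = True and propagate.
For the remaining variables, y2 = True, y3 = False, y4 = True, y5 = False, y6 = True works.
Every clause has at least one true literal under this assignment.

y1=T, y2=T, y3=F, y4=T, y5=F, y6=T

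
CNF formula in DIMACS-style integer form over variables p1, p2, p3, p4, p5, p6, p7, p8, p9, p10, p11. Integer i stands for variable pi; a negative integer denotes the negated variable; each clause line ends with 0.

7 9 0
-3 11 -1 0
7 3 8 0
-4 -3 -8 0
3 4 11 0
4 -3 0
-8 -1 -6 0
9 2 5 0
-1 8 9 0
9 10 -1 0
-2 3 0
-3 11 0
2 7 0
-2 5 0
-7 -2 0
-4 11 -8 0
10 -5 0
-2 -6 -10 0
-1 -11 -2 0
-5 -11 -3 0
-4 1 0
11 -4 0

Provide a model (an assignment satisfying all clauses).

p9 occurs only positively in the remaining clauses — set p9 = True.
Set p1 = False and propagate.
  then p4 is forced to False.
  then p3 is forced to False.
  then p11 is forced to True.
  then p2 is forced to False.
  then p7 is forced to True.
Set p5 = False and propagate.
p6, p8, p10 are now unconstrained; take p6 = True, p8 = False, p10 = False.
Every clause has at least one true literal under this assignment.

p1=False, p2=False, p3=False, p4=False, p5=False, p6=True, p7=True, p8=False, p9=True, p10=False, p11=True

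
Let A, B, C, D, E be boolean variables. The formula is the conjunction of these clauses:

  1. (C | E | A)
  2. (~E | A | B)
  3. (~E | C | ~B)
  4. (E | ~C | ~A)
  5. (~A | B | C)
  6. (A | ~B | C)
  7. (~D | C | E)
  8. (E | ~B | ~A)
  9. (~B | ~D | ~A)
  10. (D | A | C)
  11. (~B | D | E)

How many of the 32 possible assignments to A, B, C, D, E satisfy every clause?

Case analysis on A and B:
  A=1, B=1: remaining (C,D,E) ∈ {(1,0,1)} — 1.
  A=1, B=0: remaining (C,D,E) ∈ {(1,0,1); (1,1,1)} — 2.
  A=0, B=1: remaining (C,D,E) ∈ {(1,0,1); (1,1,0); (1,1,1)} — 3.
  A=0, B=0: remaining (C,D,E) ∈ {(1,0,0); (1,1,0)} — 2.
Total: 1 + 2 + 3 + 2 = 8.

8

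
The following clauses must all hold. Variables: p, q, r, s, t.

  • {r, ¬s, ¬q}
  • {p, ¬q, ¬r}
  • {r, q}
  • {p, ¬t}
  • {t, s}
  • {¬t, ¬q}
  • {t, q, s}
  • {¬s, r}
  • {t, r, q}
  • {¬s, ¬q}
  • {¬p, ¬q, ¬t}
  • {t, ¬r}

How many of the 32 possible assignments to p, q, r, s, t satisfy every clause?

Satisfying assignments:
  p=T q=F r=T s=F t=T
  p=T q=F r=T s=T t=T
That's 2 in total.

2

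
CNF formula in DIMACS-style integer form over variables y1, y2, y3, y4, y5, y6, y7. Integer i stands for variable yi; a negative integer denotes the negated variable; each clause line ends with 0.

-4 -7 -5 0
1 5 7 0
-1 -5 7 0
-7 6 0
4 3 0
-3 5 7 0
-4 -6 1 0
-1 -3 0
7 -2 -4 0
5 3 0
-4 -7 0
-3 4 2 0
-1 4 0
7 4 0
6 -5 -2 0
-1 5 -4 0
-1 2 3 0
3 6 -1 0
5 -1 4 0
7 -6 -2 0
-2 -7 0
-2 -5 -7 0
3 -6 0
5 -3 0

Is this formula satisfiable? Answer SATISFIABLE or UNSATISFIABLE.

SATISFIABLE

Try y1 = False.
Branch on y2: take y2 = False.
Branch on y3: take y3 = True.
  then y4 is forced to True.
  then y6 is forced to False.
  then y7 is forced to False.
  then y5 is forced to True.
So y1=False, y2=False, y3=True, y4=True, y5=True, y6=False, y7=False is a satisfying assignment.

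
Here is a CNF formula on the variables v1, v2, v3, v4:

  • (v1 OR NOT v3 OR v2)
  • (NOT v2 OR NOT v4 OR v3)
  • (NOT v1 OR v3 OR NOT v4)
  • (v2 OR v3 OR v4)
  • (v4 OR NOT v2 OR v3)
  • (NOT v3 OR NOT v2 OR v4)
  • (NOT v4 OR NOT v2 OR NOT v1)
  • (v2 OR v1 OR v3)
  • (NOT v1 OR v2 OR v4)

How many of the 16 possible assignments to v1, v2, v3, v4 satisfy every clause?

2

The models are:
  v1=0 v2=1 v3=1 v4=1
  v1=1 v2=0 v3=1 v4=1
Count: 2.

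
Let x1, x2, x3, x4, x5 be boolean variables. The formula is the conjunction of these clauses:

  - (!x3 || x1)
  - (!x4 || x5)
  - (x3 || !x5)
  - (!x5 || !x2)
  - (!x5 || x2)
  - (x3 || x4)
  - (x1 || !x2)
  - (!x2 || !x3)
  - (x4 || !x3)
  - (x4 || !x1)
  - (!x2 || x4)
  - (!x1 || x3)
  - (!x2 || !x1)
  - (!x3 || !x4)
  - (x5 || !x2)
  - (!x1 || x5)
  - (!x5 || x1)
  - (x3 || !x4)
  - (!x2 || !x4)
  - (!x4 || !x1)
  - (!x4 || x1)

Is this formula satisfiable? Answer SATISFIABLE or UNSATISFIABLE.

x4 = True:
  propagation gives x5=True, x3=True; an empty clause results — contradiction.
x4 = False:
  propagation gives x3=True; an empty clause results — contradiction.
Every branch closes, so no satisfying assignment exists.

UNSATISFIABLE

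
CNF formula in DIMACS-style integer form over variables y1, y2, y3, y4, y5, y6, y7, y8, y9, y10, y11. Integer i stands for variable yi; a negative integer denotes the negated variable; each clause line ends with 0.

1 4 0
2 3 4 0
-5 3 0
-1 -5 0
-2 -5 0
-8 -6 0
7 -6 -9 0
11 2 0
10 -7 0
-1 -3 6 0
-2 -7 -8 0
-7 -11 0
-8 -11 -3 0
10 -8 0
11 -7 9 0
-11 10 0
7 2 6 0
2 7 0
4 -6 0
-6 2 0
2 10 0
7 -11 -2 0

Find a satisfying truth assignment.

y1=False, y2=True, y3=False, y4=True, y5=False, y6=True, y7=False, y8=False, y9=False, y10=True, y11=False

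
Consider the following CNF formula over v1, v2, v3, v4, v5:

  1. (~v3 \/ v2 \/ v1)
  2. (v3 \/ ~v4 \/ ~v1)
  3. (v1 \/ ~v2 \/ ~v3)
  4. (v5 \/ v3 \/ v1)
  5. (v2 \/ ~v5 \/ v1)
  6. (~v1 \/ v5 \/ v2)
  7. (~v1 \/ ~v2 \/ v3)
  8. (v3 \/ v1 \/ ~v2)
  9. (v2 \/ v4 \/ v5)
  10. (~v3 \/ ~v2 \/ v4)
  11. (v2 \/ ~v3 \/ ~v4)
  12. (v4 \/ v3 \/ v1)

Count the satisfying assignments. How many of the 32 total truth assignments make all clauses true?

The models are:
  v1=1 v2=0 v3=0 v4=0 v5=1
  v1=1 v2=0 v3=1 v4=0 v5=1
  v1=1 v2=1 v3=1 v4=1 v5=0
  v1=1 v2=1 v3=1 v4=1 v5=1
Count: 4.

4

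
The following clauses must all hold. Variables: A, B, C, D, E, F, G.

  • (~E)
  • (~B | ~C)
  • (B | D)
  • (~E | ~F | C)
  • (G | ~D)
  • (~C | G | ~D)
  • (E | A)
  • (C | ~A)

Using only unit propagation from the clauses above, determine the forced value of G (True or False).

True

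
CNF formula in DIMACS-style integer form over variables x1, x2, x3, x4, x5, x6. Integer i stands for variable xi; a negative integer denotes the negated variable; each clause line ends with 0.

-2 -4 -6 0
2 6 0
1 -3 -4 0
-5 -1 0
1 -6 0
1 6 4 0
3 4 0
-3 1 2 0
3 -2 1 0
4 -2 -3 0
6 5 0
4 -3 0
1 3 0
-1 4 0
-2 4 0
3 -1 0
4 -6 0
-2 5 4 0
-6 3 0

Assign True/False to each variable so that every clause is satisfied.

x1 = 1, x2 = 0, x3 = 1, x4 = 1, x5 = 0, x6 = 1

Try x1 = True.
  then x5 is forced to False.
  then x6 is forced to True.
  then x4 is forced to True.
  then x2 is forced to False.
  then x3 is forced to True.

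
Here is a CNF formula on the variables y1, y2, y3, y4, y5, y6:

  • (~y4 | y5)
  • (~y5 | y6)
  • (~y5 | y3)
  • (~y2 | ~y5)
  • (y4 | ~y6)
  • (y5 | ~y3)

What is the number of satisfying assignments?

6

Satisfying assignments:
  y1=F y2=F y3=F y4=F y5=F y6=F
  y1=F y2=F y3=T y4=T y5=T y6=T
  y1=F y2=T y3=F y4=F y5=F y6=F
  y1=T y2=F y3=F y4=F y5=F y6=F
  y1=T y2=F y3=T y4=T y5=T y6=T
  y1=T y2=T y3=F y4=F y5=F y6=F
That's 6 in total.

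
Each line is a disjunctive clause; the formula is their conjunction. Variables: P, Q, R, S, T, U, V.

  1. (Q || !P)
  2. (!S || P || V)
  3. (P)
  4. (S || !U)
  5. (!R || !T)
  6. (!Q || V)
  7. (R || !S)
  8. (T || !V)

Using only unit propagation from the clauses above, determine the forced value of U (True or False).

False

(P) is a unit clause: P = True.
(!P || Q): since P = True, the clause reduces to (Q). Q = True.
(V || !Q): since Q = True, the clause reduces to (V). V = True.
In (!V || T), !V is now false; T must hold, so T = True.
(!R || !T) with T = True leaves only !R, so R = False.
From (!S || R) and R = False: S = False.
(S || !U) with S = False leaves only !U, so U = False.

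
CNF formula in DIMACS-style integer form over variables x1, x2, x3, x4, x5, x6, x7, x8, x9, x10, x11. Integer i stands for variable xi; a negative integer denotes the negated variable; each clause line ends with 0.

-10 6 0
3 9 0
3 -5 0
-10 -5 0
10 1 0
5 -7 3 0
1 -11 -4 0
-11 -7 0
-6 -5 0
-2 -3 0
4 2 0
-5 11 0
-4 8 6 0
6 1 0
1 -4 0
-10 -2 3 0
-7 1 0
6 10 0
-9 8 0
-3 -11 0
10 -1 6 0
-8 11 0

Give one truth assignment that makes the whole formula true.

x1=T, x2=F, x3=F, x4=T, x5=F, x6=T, x7=F, x8=T, x9=T, x10=T, x11=T

Check each clause:
  1. (x6 OR NOT x10) — x6 is true.
  2. (x3 OR x9) — x9 is true.
  3. (NOT x5 OR x3) — NOT x5 is true.
  4. (NOT x10 OR NOT x5) — NOT x5 is true.
  5. (x1 OR x10) — x1 is true.
  6. (NOT x7 OR x3 OR x5) — NOT x7 is true.
  7. (x1 OR NOT x11 OR NOT x4) — x1 is true.
  8. (NOT x7 OR NOT x11) — NOT x7 is true.
  9. (NOT x5 OR NOT x6) — NOT x5 is true.
  10. (NOT x3 OR NOT x2) — NOT x3 is true.
  11. (x4 OR x2) — x4 is true.
  12. (NOT x5 OR x11) — x11 is true.
  13. (x8 OR x6 OR NOT x4) — x8 is true.
  14. (x1 OR x6) — x1 is true.
  15. (NOT x4 OR x1) — x1 is true.
  16. (NOT x2 OR NOT x10 OR x3) — NOT x2 is true.
  17. (NOT x7 OR x1) — x1 is true.
  18. (x6 OR x10) — x10 is true.
  19. (x8 OR NOT x9) — x8 is true.
  20. (NOT x11 OR NOT x3) — NOT x3 is true.
  21. (NOT x1 OR x10 OR x6) — x10 is true.
  22. (x11 OR NOT x8) — x11 is true.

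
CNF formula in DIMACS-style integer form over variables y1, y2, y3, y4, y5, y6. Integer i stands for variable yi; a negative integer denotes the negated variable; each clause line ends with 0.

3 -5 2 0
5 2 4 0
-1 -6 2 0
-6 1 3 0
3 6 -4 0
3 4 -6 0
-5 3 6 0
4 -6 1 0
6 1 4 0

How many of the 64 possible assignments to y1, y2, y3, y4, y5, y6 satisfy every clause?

22

Split on y6, then y3.
  y6=1, y3=1: y5 free; 4 ways for (y1,y2,y4) × 2^1 = 8.
  y6=1, y3=0: remaining (y1,y2,y4,y5) ∈ {(1,1,1,0); (1,1,1,1)} — 2.
  y6=0, y3=1: 11 of the 16 assignments to (y1,y2,y4,y5) work.
  y6=0, y3=0: remaining (y1,y2,y4,y5) ∈ {(1,1,0,0)} — 1.
Total: 8 + 2 + 11 + 1 = 22.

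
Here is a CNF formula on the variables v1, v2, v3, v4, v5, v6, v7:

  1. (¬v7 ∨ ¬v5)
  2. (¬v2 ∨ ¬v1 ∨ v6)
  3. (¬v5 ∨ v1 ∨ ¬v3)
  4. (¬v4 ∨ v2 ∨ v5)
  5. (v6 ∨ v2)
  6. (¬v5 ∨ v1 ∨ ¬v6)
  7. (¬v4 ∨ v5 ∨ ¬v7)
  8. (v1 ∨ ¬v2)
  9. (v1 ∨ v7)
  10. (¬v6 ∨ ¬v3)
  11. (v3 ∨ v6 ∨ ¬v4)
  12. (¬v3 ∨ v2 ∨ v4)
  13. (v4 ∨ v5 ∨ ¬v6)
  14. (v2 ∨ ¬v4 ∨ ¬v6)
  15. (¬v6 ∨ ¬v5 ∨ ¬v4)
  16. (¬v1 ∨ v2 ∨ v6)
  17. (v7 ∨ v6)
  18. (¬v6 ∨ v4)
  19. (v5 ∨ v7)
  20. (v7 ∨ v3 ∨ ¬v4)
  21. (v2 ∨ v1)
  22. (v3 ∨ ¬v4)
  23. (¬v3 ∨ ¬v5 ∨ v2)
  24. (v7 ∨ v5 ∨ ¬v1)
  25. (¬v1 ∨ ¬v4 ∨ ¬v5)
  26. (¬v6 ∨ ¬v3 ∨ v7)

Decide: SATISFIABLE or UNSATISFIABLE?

UNSATISFIABLE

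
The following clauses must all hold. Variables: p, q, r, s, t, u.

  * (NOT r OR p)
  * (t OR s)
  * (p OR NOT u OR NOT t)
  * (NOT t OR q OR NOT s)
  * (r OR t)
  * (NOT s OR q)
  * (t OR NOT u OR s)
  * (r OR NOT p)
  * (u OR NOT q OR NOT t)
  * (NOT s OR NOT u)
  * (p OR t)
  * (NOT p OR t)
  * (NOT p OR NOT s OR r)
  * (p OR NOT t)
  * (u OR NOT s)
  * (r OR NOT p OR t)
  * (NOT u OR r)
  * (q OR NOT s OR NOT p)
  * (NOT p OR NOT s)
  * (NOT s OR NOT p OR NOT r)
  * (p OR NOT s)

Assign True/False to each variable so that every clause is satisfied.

p=1, q=0, r=1, s=0, t=1, u=0

Branch on p: take p = True.
  then r is forced to True.
  then t is forced to True.
  then s is forced to False.
Try q = False.
u is now unconstrained; take u = False.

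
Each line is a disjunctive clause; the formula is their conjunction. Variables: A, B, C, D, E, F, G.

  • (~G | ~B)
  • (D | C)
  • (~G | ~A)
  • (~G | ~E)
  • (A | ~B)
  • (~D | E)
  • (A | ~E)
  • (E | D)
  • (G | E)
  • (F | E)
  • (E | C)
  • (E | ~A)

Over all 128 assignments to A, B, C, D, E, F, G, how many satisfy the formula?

Split on E, then A.
  E=1, A=1: B, F free; 3 ways for (C,D,G) × 2^2 = 12.
  E=1, A=0: a clause becomes empty — 0.
  E=0, A=1: a clause becomes empty — 0.
  E=0, A=0: a clause becomes empty — 0.
Total: 12 + 0 + 0 + 0 = 12.

12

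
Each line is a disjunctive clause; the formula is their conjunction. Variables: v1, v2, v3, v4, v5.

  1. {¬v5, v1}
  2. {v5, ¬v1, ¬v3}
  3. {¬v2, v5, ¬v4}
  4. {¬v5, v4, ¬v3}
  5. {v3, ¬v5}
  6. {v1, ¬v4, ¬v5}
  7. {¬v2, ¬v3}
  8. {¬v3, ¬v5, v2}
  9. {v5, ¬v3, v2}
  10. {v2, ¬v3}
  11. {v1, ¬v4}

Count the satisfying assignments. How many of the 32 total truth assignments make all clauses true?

5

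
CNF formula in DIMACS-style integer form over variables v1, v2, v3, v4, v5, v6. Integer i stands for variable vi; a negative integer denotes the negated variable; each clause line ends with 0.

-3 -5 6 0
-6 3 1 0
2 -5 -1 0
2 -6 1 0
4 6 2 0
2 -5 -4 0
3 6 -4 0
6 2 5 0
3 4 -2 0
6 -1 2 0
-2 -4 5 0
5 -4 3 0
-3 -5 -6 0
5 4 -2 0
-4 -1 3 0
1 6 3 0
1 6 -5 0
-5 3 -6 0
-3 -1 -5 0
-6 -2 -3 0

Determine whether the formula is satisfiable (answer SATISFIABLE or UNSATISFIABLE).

Try v1 = True.
Branch on v2: take v2 = False.
  then v5 is forced to False.
  then v6 is forced to True.
Set v3 = False and propagate.
  then v4 is forced to False.
So v1=True, v2=False, v3=False, v4=False, v5=False, v6=True is a satisfying assignment.

SATISFIABLE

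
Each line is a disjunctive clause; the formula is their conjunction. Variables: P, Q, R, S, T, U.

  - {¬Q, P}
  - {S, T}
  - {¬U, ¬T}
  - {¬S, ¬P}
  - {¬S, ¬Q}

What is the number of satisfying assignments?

Split on S, then P.
  S=T, P=T: a clause becomes empty — 0.
  S=T, P=F: R free; 3 ways for (Q,T,U) × 2^1 = 6.
  S=F, P=T: remaining (Q,R,T,U) ∈ {(F,F,T,F); (F,T,T,F); (T,F,T,F); (T,T,T,F)} — 4.
  S=F, P=F: remaining (Q,R,T,U) ∈ {(F,F,T,F); (F,T,T,F)} — 2.
Total: 0 + 6 + 4 + 2 = 12.

12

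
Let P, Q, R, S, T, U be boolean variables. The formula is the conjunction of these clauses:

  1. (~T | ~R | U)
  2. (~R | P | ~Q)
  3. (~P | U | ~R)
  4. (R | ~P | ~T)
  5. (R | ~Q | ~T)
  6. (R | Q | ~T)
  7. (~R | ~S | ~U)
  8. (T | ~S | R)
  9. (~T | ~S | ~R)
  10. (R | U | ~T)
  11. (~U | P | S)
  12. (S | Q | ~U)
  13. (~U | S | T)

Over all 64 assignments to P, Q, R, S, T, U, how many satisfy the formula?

The models are:
  P=0 Q=0 R=0 S=0 T=0 U=0
  P=0 Q=0 R=1 S=0 T=0 U=0
  P=0 Q=0 R=1 S=1 T=0 U=0
  P=0 Q=1 R=0 S=0 T=0 U=0
  P=1 Q=0 R=0 S=0 T=0 U=0
  P=1 Q=1 R=0 S=0 T=0 U=0
  P=1 Q=1 R=1 S=0 T=1 U=1
That's 7 in total.

7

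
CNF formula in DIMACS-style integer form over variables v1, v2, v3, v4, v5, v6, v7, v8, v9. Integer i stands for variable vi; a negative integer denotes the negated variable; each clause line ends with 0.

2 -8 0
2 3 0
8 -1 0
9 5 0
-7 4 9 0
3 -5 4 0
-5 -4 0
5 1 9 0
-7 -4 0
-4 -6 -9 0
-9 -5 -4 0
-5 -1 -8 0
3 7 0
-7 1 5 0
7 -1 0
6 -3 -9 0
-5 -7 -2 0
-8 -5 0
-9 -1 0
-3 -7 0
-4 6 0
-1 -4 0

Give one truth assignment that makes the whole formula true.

Try v1 = False.
Set v2 = True and propagate.
For the remaining variables, v3 = True, v4 = False, v5 = False, v6 = True, v7 = False, v8 = False, v9 = True works.
Every clause has at least one true literal under this assignment.

v1 = 0  v2 = 1  v3 = 1  v4 = 0  v5 = 0  v6 = 1  v7 = 0  v8 = 0  v9 = 1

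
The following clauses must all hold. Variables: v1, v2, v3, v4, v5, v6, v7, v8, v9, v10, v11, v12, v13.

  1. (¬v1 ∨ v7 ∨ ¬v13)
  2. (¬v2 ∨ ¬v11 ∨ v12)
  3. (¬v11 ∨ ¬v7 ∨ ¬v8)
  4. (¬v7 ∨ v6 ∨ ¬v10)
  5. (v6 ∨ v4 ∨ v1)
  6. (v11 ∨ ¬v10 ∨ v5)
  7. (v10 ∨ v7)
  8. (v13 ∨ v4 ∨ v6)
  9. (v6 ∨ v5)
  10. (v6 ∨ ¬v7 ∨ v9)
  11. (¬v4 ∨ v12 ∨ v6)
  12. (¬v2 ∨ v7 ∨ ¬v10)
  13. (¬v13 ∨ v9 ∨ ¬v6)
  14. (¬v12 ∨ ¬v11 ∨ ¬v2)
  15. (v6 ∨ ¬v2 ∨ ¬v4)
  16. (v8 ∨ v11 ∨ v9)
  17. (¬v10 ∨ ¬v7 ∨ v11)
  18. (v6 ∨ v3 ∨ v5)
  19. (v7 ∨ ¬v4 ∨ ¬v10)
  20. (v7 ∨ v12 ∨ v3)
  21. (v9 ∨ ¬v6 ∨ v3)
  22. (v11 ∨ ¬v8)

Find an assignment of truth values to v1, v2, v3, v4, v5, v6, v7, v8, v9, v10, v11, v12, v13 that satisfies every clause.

v1 = T, v2 = F, v3 = T, v4 = F, v5 = T, v6 = T, v7 = F, v8 = F, v9 = T, v10 = T, v11 = T, v12 = F, v13 = F

Check each clause:
  1. (¬v13 ∨ v7 ∨ ¬v1) — ¬v13 is true.
  2. (¬v11 ∨ v12 ∨ ¬v2) — ¬v2 is true.
  3. (¬v7 ∨ ¬v8 ∨ ¬v11) — ¬v8 is true.
  4. (v6 ∨ ¬v7 ∨ ¬v10) — ¬v7 is true.
  5. (v1 ∨ v4 ∨ v6) — v1 is true.
  6. (v11 ∨ ¬v10 ∨ v5) — v11 is true.
  7. (v10 ∨ v7) — v10 is true.
  8. (v6 ∨ v13 ∨ v4) — v6 is true.
  9. (v6 ∨ v5) — v5 is true.
  10. (v9 ∨ ¬v7 ∨ v6) — ¬v7 is true.
  11. (v6 ∨ v12 ∨ ¬v4) — ¬v4 is true.
  12. (¬v10 ∨ v7 ∨ ¬v2) — ¬v2 is true.
  13. (¬v6 ∨ v9 ∨ ¬v13) — v9 is true.
  14. (¬v2 ∨ ¬v12 ∨ ¬v11) — ¬v12 is true.
  15. (v6 ∨ ¬v2 ∨ ¬v4) — ¬v4 is true.
  16. (v11 ∨ v8 ∨ v9) — v9 is true.
  17. (¬v10 ∨ ¬v7 ∨ v11) — ¬v7 is true.
  18. (v5 ∨ v3 ∨ v6) — v3 is true.
  19. (¬v4 ∨ v7 ∨ ¬v10) — ¬v4 is true.
  20. (v3 ∨ v7 ∨ v12) — v3 is true.
  21. (v3 ∨ ¬v6 ∨ v9) — v9 is true.
  22. (¬v8 ∨ v11) — ¬v8 is true.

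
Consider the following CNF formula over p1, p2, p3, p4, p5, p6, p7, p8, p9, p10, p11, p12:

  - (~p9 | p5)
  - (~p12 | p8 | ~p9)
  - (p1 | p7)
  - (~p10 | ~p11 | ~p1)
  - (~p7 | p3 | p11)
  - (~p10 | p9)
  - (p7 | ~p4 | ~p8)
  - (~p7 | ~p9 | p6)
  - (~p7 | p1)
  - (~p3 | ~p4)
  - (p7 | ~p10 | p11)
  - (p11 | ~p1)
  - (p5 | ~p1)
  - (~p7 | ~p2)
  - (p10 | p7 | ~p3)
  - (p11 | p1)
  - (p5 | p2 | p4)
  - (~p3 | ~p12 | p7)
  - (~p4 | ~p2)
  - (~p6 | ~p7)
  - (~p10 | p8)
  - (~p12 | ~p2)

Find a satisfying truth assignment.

p1=T, p2=F, p3=T, p4=F, p5=T, p6=F, p7=T, p8=F, p9=F, p10=F, p11=T, p12=T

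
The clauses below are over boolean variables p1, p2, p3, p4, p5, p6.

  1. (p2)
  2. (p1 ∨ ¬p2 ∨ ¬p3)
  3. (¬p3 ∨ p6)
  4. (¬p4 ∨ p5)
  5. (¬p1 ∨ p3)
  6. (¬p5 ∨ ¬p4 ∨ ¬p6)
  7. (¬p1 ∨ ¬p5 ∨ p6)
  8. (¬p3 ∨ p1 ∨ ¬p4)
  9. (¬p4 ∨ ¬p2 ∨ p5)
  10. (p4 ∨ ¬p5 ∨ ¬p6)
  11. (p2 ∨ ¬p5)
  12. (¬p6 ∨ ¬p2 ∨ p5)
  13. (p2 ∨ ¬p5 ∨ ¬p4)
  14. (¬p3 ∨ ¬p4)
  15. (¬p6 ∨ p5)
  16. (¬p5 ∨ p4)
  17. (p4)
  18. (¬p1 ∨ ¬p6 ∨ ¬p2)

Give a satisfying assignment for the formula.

p1 = 0  p2 = 1  p3 = 0  p4 = 1  p5 = 1  p6 = 0

Check each clause:
  1. (p2) — p2 is true.
  2. (p1 ∨ ¬p3 ∨ ¬p2) — ¬p3 is true.
  3. (p6 ∨ ¬p3) — ¬p3 is true.
  4. (¬p4 ∨ p5) — p5 is true.
  5. (¬p1 ∨ p3) — ¬p1 is true.
  6. (¬p5 ∨ ¬p6 ∨ ¬p4) — ¬p6 is true.
  7. (¬p1 ∨ p6 ∨ ¬p5) — ¬p1 is true.
  8. (¬p3 ∨ ¬p4 ∨ p1) — ¬p3 is true.
  9. (¬p2 ∨ p5 ∨ ¬p4) — p5 is true.
  10. (¬p5 ∨ p4 ∨ ¬p6) — ¬p6 is true.
  11. (p2 ∨ ¬p5) — p2 is true.
  12. (¬p2 ∨ p5 ∨ ¬p6) — ¬p6 is true.
  13. (¬p4 ∨ ¬p5 ∨ p2) — p2 is true.
  14. (¬p3 ∨ ¬p4) — ¬p3 is true.
  15. (p5 ∨ ¬p6) — ¬p6 is true.
  16. (¬p5 ∨ p4) — p4 is true.
  17. (p4) — p4 is true.
  18. (¬p1 ∨ ¬p2 ∨ ¬p6) — ¬p6 is true.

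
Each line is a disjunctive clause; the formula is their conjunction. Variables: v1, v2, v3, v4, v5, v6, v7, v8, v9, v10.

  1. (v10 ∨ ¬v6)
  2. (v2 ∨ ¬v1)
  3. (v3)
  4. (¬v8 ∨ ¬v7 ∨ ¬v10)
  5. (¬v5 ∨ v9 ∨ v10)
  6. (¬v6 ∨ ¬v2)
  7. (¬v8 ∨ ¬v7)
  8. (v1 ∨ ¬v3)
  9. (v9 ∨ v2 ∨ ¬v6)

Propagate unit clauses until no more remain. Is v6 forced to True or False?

(v3) stands alone — v3 = True.
(v1 ∨ ¬v3) with v3 = True leaves only v1, so v1 = True.
(v2 ∨ ¬v1) with v1 = True leaves only v2, so v2 = True.
In (¬v2 ∨ ¬v6), ¬v2 is now false; ¬v6 must hold, so v6 = False.

False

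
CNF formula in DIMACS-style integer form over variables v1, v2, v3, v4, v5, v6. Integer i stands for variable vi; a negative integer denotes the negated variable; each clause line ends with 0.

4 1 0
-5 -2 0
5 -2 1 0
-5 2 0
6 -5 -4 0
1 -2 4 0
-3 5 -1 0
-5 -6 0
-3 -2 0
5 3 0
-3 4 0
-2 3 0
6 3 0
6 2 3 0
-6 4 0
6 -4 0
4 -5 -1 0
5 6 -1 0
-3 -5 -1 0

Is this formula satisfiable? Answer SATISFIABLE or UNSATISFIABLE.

Branch on v1: take v1 = False.
  then v4 is forced to True.
  then v6 is forced to True.
  then v5 is forced to False.
  then v2 is forced to False.
  then v3 is forced to True.
So v1 = 0, v2 = 0, v3 = 1, v4 = 1, v5 = 0, v6 = 1 is a satisfying assignment.

SATISFIABLE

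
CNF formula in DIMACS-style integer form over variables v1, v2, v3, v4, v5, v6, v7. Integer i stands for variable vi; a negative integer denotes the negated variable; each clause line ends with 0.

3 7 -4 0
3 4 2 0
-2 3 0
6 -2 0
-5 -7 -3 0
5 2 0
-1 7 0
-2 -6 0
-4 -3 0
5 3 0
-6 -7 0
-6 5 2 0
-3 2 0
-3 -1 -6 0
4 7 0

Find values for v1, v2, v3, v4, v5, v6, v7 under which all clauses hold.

Pure literal: v1 appears only negated; assign v1 = False.
Branch on v2: take v2 = False.
  then v5 is forced to True.
  then v3 is forced to False.
  then v4 is forced to True.
  then v7 is forced to True.
  then v6 is forced to False.
Every clause has at least one true literal under this assignment.
Check each clause:
  1. (v7 ∨ ¬v4 ∨ v3) — v7 is true.
  2. (v4 ∨ v2 ∨ v3) — v4 is true.
  3. (¬v2 ∨ v3) — ¬v2 is true.
  4. (v6 ∨ ¬v2) — ¬v2 is true.
  5. (¬v5 ∨ ¬v7 ∨ ¬v3) — ¬v3 is true.
  6. (v2 ∨ v5) — v5 is true.
  7. (¬v1 ∨ v7) — ¬v1 is true.
  8. (¬v2 ∨ ¬v6) — ¬v6 is true.
  9. (¬v3 ∨ ¬v4) — ¬v3 is true.
  10. (v3 ∨ v5) — v5 is true.
  11. (¬v7 ∨ ¬v6) — ¬v6 is true.
  12. (¬v6 ∨ v5 ∨ v2) — ¬v6 is true.
  13. (¬v3 ∨ v2) — ¬v3 is true.
  14. (¬v1 ∨ ¬v3 ∨ ¬v6) — ¬v6 is true.
  15. (v4 ∨ v7) — v4 is true.

v1 = 0, v2 = 0, v3 = 0, v4 = 1, v5 = 1, v6 = 0, v7 = 1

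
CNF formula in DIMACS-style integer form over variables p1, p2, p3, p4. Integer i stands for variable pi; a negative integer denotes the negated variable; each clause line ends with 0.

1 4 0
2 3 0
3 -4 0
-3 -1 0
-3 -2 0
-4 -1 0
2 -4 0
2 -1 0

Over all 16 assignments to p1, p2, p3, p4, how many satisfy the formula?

Satisfying assignments:
  p1=T p2=T p3=F p4=F
That's 1 in total.

1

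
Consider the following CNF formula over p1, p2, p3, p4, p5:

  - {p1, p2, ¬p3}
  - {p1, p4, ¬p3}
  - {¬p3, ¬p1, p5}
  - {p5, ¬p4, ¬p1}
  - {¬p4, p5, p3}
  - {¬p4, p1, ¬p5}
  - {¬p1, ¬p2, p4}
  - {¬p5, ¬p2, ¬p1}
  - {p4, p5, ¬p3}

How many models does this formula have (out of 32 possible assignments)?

Split on p1, then p4.
  p1=T, p4=T: remaining (p2,p3,p5) ∈ {(F,F,T); (F,T,T)} — 2.
  p1=T, p4=F: remaining (p2,p3,p5) ∈ {(F,F,F); (F,F,T); (F,T,T)} — 3.
  p1=F, p4=T: remaining (p2,p3,p5) ∈ {(T,T,F)} — 1.
  p1=F, p4=F: remaining (p2,p3,p5) ∈ {(F,F,F); (F,F,T); (T,F,F); (T,F,T)} — 4.
Total: 2 + 3 + 1 + 4 = 10.

10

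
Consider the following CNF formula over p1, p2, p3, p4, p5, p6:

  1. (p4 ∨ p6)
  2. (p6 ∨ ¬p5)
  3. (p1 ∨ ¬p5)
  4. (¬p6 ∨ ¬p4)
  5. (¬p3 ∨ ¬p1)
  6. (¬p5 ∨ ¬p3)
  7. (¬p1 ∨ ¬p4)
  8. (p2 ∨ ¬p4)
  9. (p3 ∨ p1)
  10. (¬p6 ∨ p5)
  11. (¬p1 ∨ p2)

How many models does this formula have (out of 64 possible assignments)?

2

Satisfying assignments:
  p1=F p2=T p3=T p4=T p5=F p6=F
  p1=T p2=T p3=F p4=F p5=T p6=T
Count: 2.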